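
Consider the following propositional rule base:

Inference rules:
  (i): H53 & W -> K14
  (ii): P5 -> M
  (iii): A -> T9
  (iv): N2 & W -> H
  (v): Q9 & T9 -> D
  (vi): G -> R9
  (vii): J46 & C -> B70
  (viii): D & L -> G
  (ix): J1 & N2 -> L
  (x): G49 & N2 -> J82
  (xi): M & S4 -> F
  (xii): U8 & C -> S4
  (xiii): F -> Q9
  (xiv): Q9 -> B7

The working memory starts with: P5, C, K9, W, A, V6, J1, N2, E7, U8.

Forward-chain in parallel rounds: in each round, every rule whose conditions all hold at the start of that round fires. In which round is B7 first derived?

4

[1] (ii) [P5 -> M]; (iii) [A -> T9]; (iv) [N2 & W -> H]; (ix) [J1 & N2 -> L]; (xii) [U8 & C -> S4]. ⇒ new: M, T9, H, L, S4.
[2] (xi) [M & S4 -> F]. ⇒ new: F.
[3] (xiii) [F -> Q9]. ⇒ new: Q9.
[4] (v) [Q9 & T9 -> D]; (xiv) [Q9 -> B7]. ⇒ new: D, B7.
B7 first appears in round 4.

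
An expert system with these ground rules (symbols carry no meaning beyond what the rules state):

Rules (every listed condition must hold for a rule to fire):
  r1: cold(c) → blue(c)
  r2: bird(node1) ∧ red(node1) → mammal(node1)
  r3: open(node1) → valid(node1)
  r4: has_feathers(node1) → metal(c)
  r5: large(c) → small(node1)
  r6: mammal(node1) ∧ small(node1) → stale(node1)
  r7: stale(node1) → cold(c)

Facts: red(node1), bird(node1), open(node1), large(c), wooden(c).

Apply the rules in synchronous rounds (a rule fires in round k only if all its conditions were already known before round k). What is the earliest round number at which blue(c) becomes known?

Round 1 — r2, r3, r5, derive mammal(node1), valid(node1), small(node1).
Round 2 — r6, derive stale(node1).
Round 3 — r7, derive cold(c).
Round 4 — r1, derive blue(c).
blue(c) first appears in round 4.

4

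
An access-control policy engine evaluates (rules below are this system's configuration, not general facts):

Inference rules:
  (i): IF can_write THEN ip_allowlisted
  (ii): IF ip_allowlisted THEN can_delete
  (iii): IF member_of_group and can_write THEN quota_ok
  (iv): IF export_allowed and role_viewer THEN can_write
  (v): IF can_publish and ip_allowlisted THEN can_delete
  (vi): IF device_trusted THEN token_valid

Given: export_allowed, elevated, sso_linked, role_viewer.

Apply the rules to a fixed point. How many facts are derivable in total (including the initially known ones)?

7

[1] (iv) [IF export_allowed and role_viewer THEN can_write]. ⇒ new: can_write.
[2] (i) [IF can_write THEN ip_allowlisted]. ⇒ new: ip_allowlisted.
[3] (ii) [IF ip_allowlisted THEN can_delete]. ⇒ new: can_delete.
Closure: {can_delete, can_write, elevated, export_allowed, ip_allowlisted, role_viewer, sso_linked} — 7 facts.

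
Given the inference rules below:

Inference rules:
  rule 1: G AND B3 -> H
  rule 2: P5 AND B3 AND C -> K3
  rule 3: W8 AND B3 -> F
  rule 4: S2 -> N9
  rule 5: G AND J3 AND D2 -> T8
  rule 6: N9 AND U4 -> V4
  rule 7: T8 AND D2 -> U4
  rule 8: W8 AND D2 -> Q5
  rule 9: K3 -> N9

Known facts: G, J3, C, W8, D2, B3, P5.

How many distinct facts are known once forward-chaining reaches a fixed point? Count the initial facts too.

15

Round 1 fires rule 1, rule 2, rule 3, rule 5, rule 8, giving H, K3, F, T8, Q5.
Round 2 fires rule 7, rule 9, giving U4, N9.
Round 3 fires rule 6, giving V4.
Closure: {B3, C, D2, F, G, H, J3, K3, N9, P5, Q5, T8, U4, V4, W8} — 15 facts.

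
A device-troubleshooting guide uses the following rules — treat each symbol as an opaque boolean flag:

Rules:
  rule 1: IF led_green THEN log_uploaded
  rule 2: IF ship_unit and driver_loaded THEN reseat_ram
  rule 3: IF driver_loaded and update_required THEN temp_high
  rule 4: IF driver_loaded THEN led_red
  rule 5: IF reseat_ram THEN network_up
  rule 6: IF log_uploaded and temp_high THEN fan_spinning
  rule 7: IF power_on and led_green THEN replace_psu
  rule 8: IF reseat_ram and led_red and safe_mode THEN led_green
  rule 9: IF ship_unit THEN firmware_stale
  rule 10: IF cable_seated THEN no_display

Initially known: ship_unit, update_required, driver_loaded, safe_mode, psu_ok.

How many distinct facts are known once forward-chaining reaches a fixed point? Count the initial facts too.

Round 1: rule 2 [IF ship_unit and driver_loaded THEN reseat_ram]; rule 3 [IF driver_loaded and update_required THEN temp_high]; rule 4 [IF driver_loaded THEN led_red]; rule 9 [IF ship_unit THEN firmware_stale]. Adds reseat_ram, temp_high, led_red, firmware_stale.
Round 2: rule 5 [IF reseat_ram THEN network_up]; rule 8 [IF reseat_ram and led_red and safe_mode THEN led_green]. Adds network_up, led_green.
Round 3: rule 1 [IF led_green THEN log_uploaded]. Adds log_uploaded.
Round 4: rule 6 [IF log_uploaded and temp_high THEN fan_spinning]. Adds fan_spinning.
Closure: {driver_loaded, fan_spinning, firmware_stale, led_green, led_red, log_uploaded, network_up, psu_ok, reseat_ram, safe_mode, ship_unit, temp_high, update_required} — 13 facts.

13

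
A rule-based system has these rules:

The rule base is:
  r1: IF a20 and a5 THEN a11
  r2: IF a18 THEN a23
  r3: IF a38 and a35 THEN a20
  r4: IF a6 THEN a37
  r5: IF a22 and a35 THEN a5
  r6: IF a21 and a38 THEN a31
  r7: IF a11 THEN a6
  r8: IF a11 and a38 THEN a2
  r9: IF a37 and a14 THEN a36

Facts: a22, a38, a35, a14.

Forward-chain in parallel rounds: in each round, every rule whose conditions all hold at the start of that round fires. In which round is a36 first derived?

5

[1] r3 [IF a38 and a35 THEN a20]; r5 [IF a22 and a35 THEN a5]. ⇒ new: a20, a5.
[2] r1 [IF a20 and a5 THEN a11]. ⇒ new: a11.
[3] r7 [IF a11 THEN a6]; r8 [IF a11 and a38 THEN a2]. ⇒ new: a6, a2.
[4] r4 [IF a6 THEN a37]. ⇒ new: a37.
[5] r9 [IF a37 and a14 THEN a36]. ⇒ new: a36.
a36 first appears in round 5.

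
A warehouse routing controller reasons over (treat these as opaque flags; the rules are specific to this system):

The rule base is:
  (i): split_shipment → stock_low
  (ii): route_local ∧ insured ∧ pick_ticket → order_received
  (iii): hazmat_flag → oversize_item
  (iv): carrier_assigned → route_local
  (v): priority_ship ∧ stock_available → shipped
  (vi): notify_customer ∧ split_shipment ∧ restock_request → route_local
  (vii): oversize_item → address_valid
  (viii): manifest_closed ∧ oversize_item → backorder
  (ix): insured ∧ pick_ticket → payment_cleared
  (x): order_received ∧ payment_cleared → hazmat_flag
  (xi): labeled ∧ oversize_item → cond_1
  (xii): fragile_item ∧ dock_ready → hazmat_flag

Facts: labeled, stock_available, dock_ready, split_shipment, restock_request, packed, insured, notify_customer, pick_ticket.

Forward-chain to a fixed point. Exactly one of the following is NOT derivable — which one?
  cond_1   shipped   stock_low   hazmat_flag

shipped

Round 1: (i) [split_shipment → stock_low]; (vi) [notify_customer ∧ split_shipment ∧ restock_request → route_local]; (ix) [insured ∧ pick_ticket → payment_cleared]. Adds stock_low, route_local, payment_cleared.
Round 2: (ii) [route_local ∧ insured ∧ pick_ticket → order_received]. Adds order_received.
Round 3: (x) [order_received ∧ payment_cleared → hazmat_flag]. Adds hazmat_flag.
Round 4: (iii) [hazmat_flag → oversize_item]. Adds oversize_item.
Round 5: (vii) [oversize_item → address_valid]; (xi) [labeled ∧ oversize_item → cond_1]. Adds address_valid, cond_1.
Derived: stock_low (round 1), cond_1 (round 5), hazmat_flag (round 3). shipped never appears in any round.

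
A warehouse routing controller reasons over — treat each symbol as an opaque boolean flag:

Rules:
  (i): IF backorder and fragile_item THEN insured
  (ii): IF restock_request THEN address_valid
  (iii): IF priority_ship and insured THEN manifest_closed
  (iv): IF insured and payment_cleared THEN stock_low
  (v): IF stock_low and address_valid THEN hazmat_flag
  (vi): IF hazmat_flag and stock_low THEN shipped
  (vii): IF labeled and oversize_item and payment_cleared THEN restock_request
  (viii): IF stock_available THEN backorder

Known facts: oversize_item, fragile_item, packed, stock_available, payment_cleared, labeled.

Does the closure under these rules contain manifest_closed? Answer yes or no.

no

[1] (vii) [IF labeled and oversize_item and payment_cleared THEN restock_request]; (viii) [IF stock_available THEN backorder]. ⇒ new: restock_request, backorder.
[2] (i) [IF backorder and fragile_item THEN insured]; (ii) [IF restock_request THEN address_valid]. ⇒ new: insured, address_valid.
[3] (iv) [IF insured and payment_cleared THEN stock_low]. ⇒ new: stock_low.
[4] (v) [IF stock_low and address_valid THEN hazmat_flag]. ⇒ new: hazmat_flag.
[5] (vi) [IF hazmat_flag and stock_low THEN shipped]. ⇒ new: shipped.
Fixed point reached. manifest_closed is concluded only by (iii); (iii) needs priority_ship (never derived).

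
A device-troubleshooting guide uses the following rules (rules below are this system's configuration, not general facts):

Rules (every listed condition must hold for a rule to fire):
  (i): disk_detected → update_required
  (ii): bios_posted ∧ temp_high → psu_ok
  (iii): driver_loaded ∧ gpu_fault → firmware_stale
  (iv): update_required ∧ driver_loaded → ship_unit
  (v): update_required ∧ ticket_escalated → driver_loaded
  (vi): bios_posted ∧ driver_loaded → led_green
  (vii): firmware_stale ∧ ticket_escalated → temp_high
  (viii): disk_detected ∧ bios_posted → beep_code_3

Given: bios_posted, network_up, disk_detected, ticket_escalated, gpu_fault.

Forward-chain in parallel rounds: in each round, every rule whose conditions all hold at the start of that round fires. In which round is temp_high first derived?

4

Round 1: (i) [disk_detected → update_required]; (viii) [disk_detected ∧ bios_posted → beep_code_3]. New: update_required, beep_code_3.
Round 2: (v) [update_required ∧ ticket_escalated → driver_loaded]. New: driver_loaded.
Round 3: (iii) [driver_loaded ∧ gpu_fault → firmware_stale]; (iv) [update_required ∧ driver_loaded → ship_unit]; (vi) [bios_posted ∧ driver_loaded → led_green]. New: firmware_stale, ship_unit, led_green.
Round 4: (vii) [firmware_stale ∧ ticket_escalated → temp_high]. New: temp_high.
temp_high first appears in round 4.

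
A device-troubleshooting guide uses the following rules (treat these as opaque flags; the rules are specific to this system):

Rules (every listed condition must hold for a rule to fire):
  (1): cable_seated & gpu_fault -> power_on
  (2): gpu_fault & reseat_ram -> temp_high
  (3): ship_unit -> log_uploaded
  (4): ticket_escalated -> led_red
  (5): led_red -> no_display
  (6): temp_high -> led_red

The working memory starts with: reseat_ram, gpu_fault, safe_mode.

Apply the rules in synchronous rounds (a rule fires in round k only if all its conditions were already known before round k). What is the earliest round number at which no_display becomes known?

3

Round 1 fires (2), giving temp_high.
Round 2 fires (6), giving led_red.
Round 3 fires (5), giving no_display.
no_display first appears in round 3.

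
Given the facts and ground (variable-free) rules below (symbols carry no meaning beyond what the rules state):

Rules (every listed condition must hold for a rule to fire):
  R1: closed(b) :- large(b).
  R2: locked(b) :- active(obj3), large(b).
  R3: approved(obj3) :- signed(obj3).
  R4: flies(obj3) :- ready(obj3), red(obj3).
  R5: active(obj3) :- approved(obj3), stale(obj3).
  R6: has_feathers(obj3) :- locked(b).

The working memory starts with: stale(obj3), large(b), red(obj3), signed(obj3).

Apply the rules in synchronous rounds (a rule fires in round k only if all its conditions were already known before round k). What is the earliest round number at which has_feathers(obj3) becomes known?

4

Round 1 — R1, R3, derive closed(b), approved(obj3).
Round 2 — R5, derive active(obj3).
Round 3 — R2, derive locked(b).
Round 4 — R6, derive has_feathers(obj3).
has_feathers(obj3) first appears in round 4.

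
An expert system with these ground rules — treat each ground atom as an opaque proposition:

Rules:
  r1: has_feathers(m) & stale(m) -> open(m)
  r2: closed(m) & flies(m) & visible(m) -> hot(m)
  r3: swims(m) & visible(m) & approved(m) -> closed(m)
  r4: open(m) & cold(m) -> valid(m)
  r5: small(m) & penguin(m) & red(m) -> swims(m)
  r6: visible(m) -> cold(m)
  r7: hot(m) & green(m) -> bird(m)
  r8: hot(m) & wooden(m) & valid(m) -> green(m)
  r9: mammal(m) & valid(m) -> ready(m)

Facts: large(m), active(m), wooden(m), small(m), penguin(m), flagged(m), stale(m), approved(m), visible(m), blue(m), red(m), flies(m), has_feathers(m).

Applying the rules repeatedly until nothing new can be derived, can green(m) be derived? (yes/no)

Round 1 — r1, r5, r6, derive open(m), swims(m), cold(m).
Round 2 — r3, r4, derive closed(m), valid(m).
Round 3 — r2, derive hot(m).
Round 4 — r8, derive green(m).
Round 5 — r7, derive bird(m).
green(m) appears in round 4, so it is derivable.

yes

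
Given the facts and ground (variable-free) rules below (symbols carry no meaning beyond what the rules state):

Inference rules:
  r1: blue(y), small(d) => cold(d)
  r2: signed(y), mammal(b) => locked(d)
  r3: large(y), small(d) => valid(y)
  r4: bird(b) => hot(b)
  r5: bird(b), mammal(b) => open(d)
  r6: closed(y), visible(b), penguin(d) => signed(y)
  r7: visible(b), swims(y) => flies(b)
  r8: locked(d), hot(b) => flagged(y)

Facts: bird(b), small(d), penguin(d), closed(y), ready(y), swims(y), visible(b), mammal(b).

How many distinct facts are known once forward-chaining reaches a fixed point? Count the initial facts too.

14

[1] r4 [bird(b) => hot(b)]; r5 [bird(b), mammal(b) => open(d)]; r6 [closed(y), visible(b), penguin(d) => signed(y)]; r7 [visible(b), swims(y) => flies(b)]. ⇒ new: hot(b), open(d), signed(y), flies(b).
[2] r2 [signed(y), mammal(b) => locked(d)]. ⇒ new: locked(d).
[3] r8 [locked(d), hot(b) => flagged(y)]. ⇒ new: flagged(y).
Closure: {bird(b), closed(y), flagged(y), flies(b), hot(b), locked(d), mammal(b), open(d), penguin(d), ready(y), signed(y), small(d), swims(y), visible(b)} — 14 facts.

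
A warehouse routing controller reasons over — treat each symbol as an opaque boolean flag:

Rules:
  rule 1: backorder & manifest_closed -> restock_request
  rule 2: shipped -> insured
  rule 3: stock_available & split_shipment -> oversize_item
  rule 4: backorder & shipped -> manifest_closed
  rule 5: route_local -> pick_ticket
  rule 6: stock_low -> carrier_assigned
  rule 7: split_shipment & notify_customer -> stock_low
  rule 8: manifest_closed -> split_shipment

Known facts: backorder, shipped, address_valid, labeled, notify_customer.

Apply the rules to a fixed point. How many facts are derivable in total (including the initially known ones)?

Round 1 fires rule 2, rule 4, giving insured, manifest_closed.
Round 2 fires rule 1, rule 8, giving restock_request, split_shipment.
Round 3 fires rule 7, giving stock_low.
Round 4 fires rule 6, giving carrier_assigned.
Closure: {address_valid, backorder, carrier_assigned, insured, labeled, manifest_closed, notify_customer, restock_request, shipped, split_shipment, stock_low} — 11 facts.

11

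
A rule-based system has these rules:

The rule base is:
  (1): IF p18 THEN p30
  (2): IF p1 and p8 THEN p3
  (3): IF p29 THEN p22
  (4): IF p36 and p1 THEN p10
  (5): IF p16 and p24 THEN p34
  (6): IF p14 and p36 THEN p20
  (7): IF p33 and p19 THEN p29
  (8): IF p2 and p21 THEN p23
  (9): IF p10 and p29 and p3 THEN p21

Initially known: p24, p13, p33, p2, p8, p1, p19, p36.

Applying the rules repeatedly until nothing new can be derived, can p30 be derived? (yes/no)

no

Round 1: (2) [IF p1 and p8 THEN p3]; (4) [IF p36 and p1 THEN p10]; (7) [IF p33 and p19 THEN p29]. New: p3, p10, p29.
Round 2: (3) [IF p29 THEN p22]; (9) [IF p10 and p29 and p3 THEN p21]. New: p22, p21.
Round 3: (8) [IF p2 and p21 THEN p23]. New: p23.
Fixed point reached. p30 is concluded only by (1); (1) needs p18 (never derived).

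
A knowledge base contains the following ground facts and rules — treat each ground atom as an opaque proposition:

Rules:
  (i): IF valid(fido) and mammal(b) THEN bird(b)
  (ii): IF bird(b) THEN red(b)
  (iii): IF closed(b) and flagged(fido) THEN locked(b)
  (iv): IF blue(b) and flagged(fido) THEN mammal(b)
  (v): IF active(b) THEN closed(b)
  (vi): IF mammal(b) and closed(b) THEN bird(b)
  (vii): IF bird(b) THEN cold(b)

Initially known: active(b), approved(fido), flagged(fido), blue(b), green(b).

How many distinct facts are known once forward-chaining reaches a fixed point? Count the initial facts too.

11

Round 1 fires (iv), (v), giving mammal(b), closed(b).
Round 2 fires (iii), (vi), giving locked(b), bird(b).
Round 3 fires (ii), (vii), giving red(b), cold(b).
Closure: {active(b), approved(fido), bird(b), blue(b), closed(b), cold(b), flagged(fido), green(b), locked(b), mammal(b), red(b)} — 11 facts.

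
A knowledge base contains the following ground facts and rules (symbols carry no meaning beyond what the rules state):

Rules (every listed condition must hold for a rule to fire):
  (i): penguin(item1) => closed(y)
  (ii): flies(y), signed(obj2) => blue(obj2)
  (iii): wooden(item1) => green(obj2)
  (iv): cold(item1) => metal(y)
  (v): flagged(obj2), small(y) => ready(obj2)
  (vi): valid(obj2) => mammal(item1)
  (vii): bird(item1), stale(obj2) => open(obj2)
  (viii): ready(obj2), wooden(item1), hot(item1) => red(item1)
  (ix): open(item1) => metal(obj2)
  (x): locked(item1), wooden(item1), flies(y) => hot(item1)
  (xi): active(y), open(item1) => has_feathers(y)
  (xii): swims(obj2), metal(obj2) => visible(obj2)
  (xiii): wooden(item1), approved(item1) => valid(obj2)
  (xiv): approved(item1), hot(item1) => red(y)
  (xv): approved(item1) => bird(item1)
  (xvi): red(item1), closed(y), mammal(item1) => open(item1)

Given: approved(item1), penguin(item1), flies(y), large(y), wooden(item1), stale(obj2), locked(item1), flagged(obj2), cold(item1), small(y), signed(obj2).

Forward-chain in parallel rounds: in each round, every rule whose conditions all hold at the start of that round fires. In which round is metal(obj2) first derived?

4

Round 1: (i) [penguin(item1) => closed(y)]; (ii) [flies(y), signed(obj2) => blue(obj2)]; (iii) [wooden(item1) => green(obj2)]; (iv) [cold(item1) => metal(y)]; (v) [flagged(obj2), small(y) => ready(obj2)]; (x) [locked(item1), wooden(item1), flies(y) => hot(item1)]; (xiii) [wooden(item1), approved(item1) => valid(obj2)]; (xv) [approved(item1) => bird(item1)]. New: closed(y), blue(obj2), green(obj2), metal(y), ready(obj2), hot(item1), valid(obj2), bird(item1).
Round 2: (vi) [valid(obj2) => mammal(item1)]; (vii) [bird(item1), stale(obj2) => open(obj2)]; (viii) [ready(obj2), wooden(item1), hot(item1) => red(item1)]; (xiv) [approved(item1), hot(item1) => red(y)]. New: mammal(item1), open(obj2), red(item1), red(y).
Round 3: (xvi) [red(item1), closed(y), mammal(item1) => open(item1)]. New: open(item1).
Round 4: (ix) [open(item1) => metal(obj2)]. New: metal(obj2).
metal(obj2) first appears in round 4.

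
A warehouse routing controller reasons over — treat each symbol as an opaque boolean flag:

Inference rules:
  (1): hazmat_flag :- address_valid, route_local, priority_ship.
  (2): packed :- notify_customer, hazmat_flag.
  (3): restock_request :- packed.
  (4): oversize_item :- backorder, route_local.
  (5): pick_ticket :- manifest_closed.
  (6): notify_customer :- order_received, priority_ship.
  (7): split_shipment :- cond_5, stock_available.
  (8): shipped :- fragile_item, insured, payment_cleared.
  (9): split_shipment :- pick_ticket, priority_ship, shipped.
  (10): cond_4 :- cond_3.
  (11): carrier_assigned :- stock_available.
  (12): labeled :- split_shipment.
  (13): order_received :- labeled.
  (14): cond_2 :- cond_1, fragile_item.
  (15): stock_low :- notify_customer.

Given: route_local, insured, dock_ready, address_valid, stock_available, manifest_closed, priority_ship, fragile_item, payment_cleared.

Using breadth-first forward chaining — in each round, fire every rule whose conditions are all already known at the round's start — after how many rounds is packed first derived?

Round 1 fires (1), (5), (8), (11), giving hazmat_flag, pick_ticket, shipped, carrier_assigned.
Round 2 fires (9), giving split_shipment.
Round 3 fires (12), giving labeled.
Round 4 fires (13), giving order_received.
Round 5 fires (6), giving notify_customer.
Round 6 fires (2), (15), giving packed, stock_low.
packed first appears in round 6.

6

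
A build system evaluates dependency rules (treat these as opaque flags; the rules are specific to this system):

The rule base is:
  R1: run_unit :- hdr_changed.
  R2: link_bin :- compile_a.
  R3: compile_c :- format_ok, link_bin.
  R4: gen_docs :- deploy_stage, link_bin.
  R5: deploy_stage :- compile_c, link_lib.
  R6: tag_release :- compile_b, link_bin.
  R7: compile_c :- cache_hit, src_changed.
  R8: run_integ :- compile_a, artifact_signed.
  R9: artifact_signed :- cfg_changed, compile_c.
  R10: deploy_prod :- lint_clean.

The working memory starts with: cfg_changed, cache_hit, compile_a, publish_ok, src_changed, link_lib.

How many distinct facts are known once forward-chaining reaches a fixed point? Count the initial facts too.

12

Round 1: R2 [link_bin :- compile_a.]; R7 [compile_c :- cache_hit, src_changed.]. New: link_bin, compile_c.
Round 2: R5 [deploy_stage :- compile_c, link_lib.]; R9 [artifact_signed :- cfg_changed, compile_c.]. New: deploy_stage, artifact_signed.
Round 3: R4 [gen_docs :- deploy_stage, link_bin.]; R8 [run_integ :- compile_a, artifact_signed.]. New: gen_docs, run_integ.
Closure: {artifact_signed, cache_hit, cfg_changed, compile_a, compile_c, deploy_stage, gen_docs, link_bin, link_lib, publish_ok, run_integ, src_changed} — 12 facts.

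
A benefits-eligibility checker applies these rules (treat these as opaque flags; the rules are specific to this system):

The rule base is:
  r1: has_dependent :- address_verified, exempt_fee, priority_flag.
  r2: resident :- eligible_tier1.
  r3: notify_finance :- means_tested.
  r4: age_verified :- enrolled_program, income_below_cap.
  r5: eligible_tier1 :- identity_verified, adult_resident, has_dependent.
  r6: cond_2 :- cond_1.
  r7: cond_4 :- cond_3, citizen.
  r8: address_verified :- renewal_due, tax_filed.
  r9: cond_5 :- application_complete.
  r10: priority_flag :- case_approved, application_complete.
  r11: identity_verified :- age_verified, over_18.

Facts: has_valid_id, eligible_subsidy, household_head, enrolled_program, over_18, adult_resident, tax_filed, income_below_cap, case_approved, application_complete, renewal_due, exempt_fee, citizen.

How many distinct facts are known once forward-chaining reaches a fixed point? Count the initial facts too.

21

Round 1: r4 [age_verified :- enrolled_program, income_below_cap.]; r8 [address_verified :- renewal_due, tax_filed.]; r9 [cond_5 :- application_complete.]; r10 [priority_flag :- case_approved, application_complete.]. Adds age_verified, address_verified, cond_5, priority_flag.
Round 2: r1 [has_dependent :- address_verified, exempt_fee, priority_flag.]; r11 [identity_verified :- age_verified, over_18.]. Adds has_dependent, identity_verified.
Round 3: r5 [eligible_tier1 :- identity_verified, adult_resident, has_dependent.]. Adds eligible_tier1.
Round 4: r2 [resident :- eligible_tier1.]. Adds resident.
Closure: {address_verified, adult_resident, age_verified, application_complete, case_approved, citizen, cond_5, eligible_subsidy, eligible_tier1, enrolled_program, exempt_fee, has_dependent, has_valid_id, household_head, identity_verified, income_below_cap, over_18, priority_flag, renewal_due, resident, tax_filed} — 21 facts.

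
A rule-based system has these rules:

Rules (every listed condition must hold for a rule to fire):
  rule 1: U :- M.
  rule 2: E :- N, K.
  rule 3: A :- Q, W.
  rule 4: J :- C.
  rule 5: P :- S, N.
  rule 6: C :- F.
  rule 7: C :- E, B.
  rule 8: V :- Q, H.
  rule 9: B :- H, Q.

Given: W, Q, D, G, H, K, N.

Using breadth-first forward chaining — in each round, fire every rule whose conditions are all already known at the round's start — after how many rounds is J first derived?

Round 1 — rule 2, rule 3, rule 8, rule 9, derive E, A, V, B.
Round 2 — rule 7, derive C.
Round 3 — rule 4, derive J.
J first appears in round 3.

3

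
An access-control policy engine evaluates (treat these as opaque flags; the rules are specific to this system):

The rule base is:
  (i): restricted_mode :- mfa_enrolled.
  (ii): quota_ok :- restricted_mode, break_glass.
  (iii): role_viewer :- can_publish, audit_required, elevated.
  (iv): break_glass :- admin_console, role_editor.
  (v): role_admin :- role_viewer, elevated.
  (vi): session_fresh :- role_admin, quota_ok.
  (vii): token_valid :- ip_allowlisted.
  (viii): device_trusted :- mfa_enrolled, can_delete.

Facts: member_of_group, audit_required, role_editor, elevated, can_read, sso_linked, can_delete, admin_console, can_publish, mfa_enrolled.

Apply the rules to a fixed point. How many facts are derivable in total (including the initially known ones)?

Round 1 fires (i), (iii), (iv), (viii), giving restricted_mode, role_viewer, break_glass, device_trusted.
Round 2 fires (ii), (v), giving quota_ok, role_admin.
Round 3 fires (vi), giving session_fresh.
Closure: {admin_console, audit_required, break_glass, can_delete, can_publish, can_read, device_trusted, elevated, member_of_group, mfa_enrolled, quota_ok, restricted_mode, role_admin, role_editor, role_viewer, session_fresh, sso_linked} — 17 facts.

17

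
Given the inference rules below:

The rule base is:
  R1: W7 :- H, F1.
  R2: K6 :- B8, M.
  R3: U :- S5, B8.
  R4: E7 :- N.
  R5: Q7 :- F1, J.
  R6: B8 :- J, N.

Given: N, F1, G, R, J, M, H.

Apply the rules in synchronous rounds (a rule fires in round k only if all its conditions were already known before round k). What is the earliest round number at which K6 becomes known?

Round 1 — R1, R4, R5, R6, derive W7, E7, Q7, B8.
Round 2 — R2, derive K6.
K6 first appears in round 2.

2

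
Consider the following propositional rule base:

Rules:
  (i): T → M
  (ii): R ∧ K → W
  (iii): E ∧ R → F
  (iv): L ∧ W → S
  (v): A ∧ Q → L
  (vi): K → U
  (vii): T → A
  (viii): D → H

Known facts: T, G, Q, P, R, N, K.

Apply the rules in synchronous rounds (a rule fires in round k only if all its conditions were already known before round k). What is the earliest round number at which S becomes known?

3

Round 1 — (i), (ii), (vi), (vii), derive M, W, U, A.
Round 2 — (v), derive L.
Round 3 — (iv), derive S.
S first appears in round 3.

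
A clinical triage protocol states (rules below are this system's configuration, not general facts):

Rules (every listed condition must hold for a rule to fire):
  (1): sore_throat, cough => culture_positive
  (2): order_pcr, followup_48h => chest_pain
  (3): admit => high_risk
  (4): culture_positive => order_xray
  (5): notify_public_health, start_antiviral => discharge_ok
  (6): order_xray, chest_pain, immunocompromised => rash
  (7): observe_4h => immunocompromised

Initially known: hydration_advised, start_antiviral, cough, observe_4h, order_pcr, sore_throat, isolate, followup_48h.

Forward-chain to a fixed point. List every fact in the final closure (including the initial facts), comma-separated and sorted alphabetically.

chest_pain, cough, culture_positive, followup_48h, hydration_advised, immunocompromised, isolate, observe_4h, order_pcr, order_xray, rash, sore_throat, start_antiviral

Round 1: (1) [sore_throat, cough => culture_positive]; (2) [order_pcr, followup_48h => chest_pain]; (7) [observe_4h => immunocompromised]. Adds culture_positive, chest_pain, immunocompromised.
Round 2: (4) [culture_positive => order_xray]. Adds order_xray.
Round 3: (6) [order_xray, chest_pain, immunocompromised => rash]. Adds rash.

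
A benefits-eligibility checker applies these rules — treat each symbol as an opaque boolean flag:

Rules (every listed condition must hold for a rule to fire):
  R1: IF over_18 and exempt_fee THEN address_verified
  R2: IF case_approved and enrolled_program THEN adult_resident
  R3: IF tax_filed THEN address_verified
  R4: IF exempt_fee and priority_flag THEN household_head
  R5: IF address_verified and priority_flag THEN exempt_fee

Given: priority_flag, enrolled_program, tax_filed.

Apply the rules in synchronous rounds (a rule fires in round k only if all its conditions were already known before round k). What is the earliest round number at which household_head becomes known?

3

Round 1 fires R3, giving address_verified.
Round 2 fires R5, giving exempt_fee.
Round 3 fires R4, giving household_head.
household_head first appears in round 3.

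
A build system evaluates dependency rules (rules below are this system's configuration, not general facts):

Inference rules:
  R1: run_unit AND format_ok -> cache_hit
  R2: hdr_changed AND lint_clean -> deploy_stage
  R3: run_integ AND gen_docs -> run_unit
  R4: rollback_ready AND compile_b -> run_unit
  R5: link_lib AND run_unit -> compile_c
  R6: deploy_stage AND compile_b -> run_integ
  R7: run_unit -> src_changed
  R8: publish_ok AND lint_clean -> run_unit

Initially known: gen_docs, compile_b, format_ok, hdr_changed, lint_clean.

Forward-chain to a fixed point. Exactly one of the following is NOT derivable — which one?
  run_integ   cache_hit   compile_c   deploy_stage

Round 1 fires R2, giving deploy_stage.
Round 2 fires R6, giving run_integ.
Round 3 fires R3, giving run_unit.
Round 4 fires R1, R7, giving cache_hit, src_changed.
Derived: cache_hit (round 4), run_integ (round 2), deploy_stage (round 1). compile_c never appears in any round.

compile_c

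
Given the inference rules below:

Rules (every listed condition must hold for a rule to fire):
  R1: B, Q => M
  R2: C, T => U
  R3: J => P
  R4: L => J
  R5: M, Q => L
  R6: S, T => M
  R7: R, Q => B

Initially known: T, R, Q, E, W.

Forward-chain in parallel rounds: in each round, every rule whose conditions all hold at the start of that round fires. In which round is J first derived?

4

Round 1 fires R7, giving B.
Round 2 fires R1, giving M.
Round 3 fires R5, giving L.
Round 4 fires R4, giving J.
J first appears in round 4.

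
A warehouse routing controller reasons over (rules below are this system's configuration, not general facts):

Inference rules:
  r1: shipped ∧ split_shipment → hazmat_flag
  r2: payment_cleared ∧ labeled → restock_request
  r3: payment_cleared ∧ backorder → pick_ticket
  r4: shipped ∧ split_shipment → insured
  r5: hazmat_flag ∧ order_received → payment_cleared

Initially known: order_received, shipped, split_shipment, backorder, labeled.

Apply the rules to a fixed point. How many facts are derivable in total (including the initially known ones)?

[1] r1 [shipped ∧ split_shipment → hazmat_flag]; r4 [shipped ∧ split_shipment → insured]. ⇒ new: hazmat_flag, insured.
[2] r5 [hazmat_flag ∧ order_received → payment_cleared]. ⇒ new: payment_cleared.
[3] r2 [payment_cleared ∧ labeled → restock_request]; r3 [payment_cleared ∧ backorder → pick_ticket]. ⇒ new: restock_request, pick_ticket.
Closure: {backorder, hazmat_flag, insured, labeled, order_received, payment_cleared, pick_ticket, restock_request, shipped, split_shipment} — 10 facts.

10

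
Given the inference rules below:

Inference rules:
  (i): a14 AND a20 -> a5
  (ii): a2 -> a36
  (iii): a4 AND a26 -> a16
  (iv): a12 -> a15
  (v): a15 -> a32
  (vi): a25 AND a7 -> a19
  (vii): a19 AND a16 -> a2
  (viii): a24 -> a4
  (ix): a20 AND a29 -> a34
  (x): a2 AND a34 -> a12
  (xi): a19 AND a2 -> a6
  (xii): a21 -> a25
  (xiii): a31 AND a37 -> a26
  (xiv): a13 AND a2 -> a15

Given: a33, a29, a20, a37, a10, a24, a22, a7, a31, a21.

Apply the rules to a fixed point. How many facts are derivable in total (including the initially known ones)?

22

Round 1: (viii) [a24 -> a4]; (ix) [a20 AND a29 -> a34]; (xii) [a21 -> a25]; (xiii) [a31 AND a37 -> a26]. New: a4, a34, a25, a26.
Round 2: (iii) [a4 AND a26 -> a16]; (vi) [a25 AND a7 -> a19]. New: a16, a19.
Round 3: (vii) [a19 AND a16 -> a2]. New: a2.
Round 4: (ii) [a2 -> a36]; (x) [a2 AND a34 -> a12]; (xi) [a19 AND a2 -> a6]. New: a36, a12, a6.
Round 5: (iv) [a12 -> a15]. New: a15.
Round 6: (v) [a15 -> a32]. New: a32.
Closure: {a10, a12, a15, a16, a19, a2, a20, a21, a22, a24, a25, a26, a29, a31, a32, a33, a34, a36, a37, a4, a6, a7} — 22 facts.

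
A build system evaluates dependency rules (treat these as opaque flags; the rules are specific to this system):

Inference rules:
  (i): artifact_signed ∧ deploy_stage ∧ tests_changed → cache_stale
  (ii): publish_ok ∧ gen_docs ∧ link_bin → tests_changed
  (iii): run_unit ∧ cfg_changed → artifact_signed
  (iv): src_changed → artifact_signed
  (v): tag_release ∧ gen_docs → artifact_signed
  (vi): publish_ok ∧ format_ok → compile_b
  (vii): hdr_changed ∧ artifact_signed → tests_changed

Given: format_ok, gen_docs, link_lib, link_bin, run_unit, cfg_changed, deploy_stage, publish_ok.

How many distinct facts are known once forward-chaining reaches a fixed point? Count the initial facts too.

Round 1 fires (ii), (iii), (vi), giving tests_changed, artifact_signed, compile_b.
Round 2 fires (i), giving cache_stale.
Closure: {artifact_signed, cache_stale, cfg_changed, compile_b, deploy_stage, format_ok, gen_docs, link_bin, link_lib, publish_ok, run_unit, tests_changed} — 12 facts.

12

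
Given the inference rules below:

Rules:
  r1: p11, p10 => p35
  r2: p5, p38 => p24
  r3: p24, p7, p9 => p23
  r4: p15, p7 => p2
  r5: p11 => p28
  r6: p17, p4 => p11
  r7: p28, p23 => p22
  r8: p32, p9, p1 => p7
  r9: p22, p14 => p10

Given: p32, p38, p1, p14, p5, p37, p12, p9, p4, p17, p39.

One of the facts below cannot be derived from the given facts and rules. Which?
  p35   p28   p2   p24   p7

p2

Round 1: r2 [p5, p38 => p24]; r6 [p17, p4 => p11]; r8 [p32, p9, p1 => p7]. New: p24, p11, p7.
Round 2: r3 [p24, p7, p9 => p23]; r5 [p11 => p28]. New: p23, p28.
Round 3: r7 [p28, p23 => p22]. New: p22.
Round 4: r9 [p22, p14 => p10]. New: p10.
Round 5: r1 [p11, p10 => p35]. New: p35.
Derived: p28 (round 2), p24 (round 1), p7 (round 1), p35 (round 5). p2 never appears in any round.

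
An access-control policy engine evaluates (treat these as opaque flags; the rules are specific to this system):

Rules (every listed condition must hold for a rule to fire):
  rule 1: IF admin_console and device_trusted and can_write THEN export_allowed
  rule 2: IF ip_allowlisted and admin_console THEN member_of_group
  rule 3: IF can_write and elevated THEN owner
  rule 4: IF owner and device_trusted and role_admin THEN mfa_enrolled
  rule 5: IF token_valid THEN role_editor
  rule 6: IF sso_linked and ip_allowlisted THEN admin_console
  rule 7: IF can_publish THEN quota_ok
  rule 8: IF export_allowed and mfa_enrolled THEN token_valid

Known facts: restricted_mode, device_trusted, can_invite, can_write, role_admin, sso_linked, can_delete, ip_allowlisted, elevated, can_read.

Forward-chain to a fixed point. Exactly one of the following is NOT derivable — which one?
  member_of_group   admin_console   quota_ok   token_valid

Round 1: rule 3 [IF can_write and elevated THEN owner]; rule 6 [IF sso_linked and ip_allowlisted THEN admin_console]. New: owner, admin_console.
Round 2: rule 1 [IF admin_console and device_trusted and can_write THEN export_allowed]; rule 2 [IF ip_allowlisted and admin_console THEN member_of_group]; rule 4 [IF owner and device_trusted and role_admin THEN mfa_enrolled]. New: export_allowed, member_of_group, mfa_enrolled.
Round 3: rule 8 [IF export_allowed and mfa_enrolled THEN token_valid]. New: token_valid.
Round 4: rule 5 [IF token_valid THEN role_editor]. New: role_editor.
Derived: member_of_group (round 2), admin_console (round 1), token_valid (round 3). quota_ok never appears in any round.

quota_ok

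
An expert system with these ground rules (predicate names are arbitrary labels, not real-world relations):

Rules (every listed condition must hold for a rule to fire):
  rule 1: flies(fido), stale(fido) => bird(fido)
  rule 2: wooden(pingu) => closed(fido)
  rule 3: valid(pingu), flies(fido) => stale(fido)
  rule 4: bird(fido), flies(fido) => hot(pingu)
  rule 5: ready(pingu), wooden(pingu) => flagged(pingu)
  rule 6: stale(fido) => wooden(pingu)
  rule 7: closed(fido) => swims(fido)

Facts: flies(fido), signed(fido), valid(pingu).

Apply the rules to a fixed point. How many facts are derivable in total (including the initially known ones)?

9

Round 1: rule 3 [valid(pingu), flies(fido) => stale(fido)]. Adds stale(fido).
Round 2: rule 1 [flies(fido), stale(fido) => bird(fido)]; rule 6 [stale(fido) => wooden(pingu)]. Adds bird(fido), wooden(pingu).
Round 3: rule 2 [wooden(pingu) => closed(fido)]; rule 4 [bird(fido), flies(fido) => hot(pingu)]. Adds closed(fido), hot(pingu).
Round 4: rule 7 [closed(fido) => swims(fido)]. Adds swims(fido).
Closure: {bird(fido), closed(fido), flies(fido), hot(pingu), signed(fido), stale(fido), swims(fido), valid(pingu), wooden(pingu)} — 9 facts.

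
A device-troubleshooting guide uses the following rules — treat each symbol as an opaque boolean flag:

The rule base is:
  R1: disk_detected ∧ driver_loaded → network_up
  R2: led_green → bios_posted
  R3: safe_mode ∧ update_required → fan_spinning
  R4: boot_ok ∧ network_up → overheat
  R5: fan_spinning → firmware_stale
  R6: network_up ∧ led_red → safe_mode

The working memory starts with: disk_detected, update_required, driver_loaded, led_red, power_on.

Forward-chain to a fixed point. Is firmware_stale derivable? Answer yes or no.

yes

[1] R1 [disk_detected ∧ driver_loaded → network_up]. ⇒ new: network_up.
[2] R6 [network_up ∧ led_red → safe_mode]. ⇒ new: safe_mode.
[3] R3 [safe_mode ∧ update_required → fan_spinning]. ⇒ new: fan_spinning.
[4] R5 [fan_spinning → firmware_stale]. ⇒ new: firmware_stale.
firmware_stale appears in round 4, so it is derivable.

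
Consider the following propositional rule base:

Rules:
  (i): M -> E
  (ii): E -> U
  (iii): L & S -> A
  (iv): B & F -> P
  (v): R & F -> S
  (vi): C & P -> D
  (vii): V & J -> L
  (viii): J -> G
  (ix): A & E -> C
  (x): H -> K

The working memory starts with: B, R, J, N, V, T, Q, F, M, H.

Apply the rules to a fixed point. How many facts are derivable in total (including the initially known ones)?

Round 1: (i) [M -> E]; (iv) [B & F -> P]; (v) [R & F -> S]; (vii) [V & J -> L]; (viii) [J -> G]; (x) [H -> K]. New: E, P, S, L, G, K.
Round 2: (ii) [E -> U]; (iii) [L & S -> A]. New: U, A.
Round 3: (ix) [A & E -> C]. New: C.
Round 4: (vi) [C & P -> D]. New: D.
Closure: {A, B, C, D, E, F, G, H, J, K, L, M, N, P, Q, R, S, T, U, V} — 20 facts.

20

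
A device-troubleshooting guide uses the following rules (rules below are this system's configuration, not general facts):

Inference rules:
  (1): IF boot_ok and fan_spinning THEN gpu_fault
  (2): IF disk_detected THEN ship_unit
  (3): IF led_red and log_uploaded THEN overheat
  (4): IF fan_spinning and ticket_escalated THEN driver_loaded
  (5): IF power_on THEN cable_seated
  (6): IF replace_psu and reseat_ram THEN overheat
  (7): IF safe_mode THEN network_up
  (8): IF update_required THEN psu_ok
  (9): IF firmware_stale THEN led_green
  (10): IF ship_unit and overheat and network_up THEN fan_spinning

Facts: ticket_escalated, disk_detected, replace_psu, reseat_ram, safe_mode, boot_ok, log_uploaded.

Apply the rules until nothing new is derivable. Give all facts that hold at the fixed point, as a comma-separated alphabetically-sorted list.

Round 1 fires (2), (6), (7), giving ship_unit, overheat, network_up.
Round 2 fires (10), giving fan_spinning.
Round 3 fires (1), (4), giving gpu_fault, driver_loaded.

boot_ok, disk_detected, driver_loaded, fan_spinning, gpu_fault, log_uploaded, network_up, overheat, replace_psu, reseat_ram, safe_mode, ship_unit, ticket_escalated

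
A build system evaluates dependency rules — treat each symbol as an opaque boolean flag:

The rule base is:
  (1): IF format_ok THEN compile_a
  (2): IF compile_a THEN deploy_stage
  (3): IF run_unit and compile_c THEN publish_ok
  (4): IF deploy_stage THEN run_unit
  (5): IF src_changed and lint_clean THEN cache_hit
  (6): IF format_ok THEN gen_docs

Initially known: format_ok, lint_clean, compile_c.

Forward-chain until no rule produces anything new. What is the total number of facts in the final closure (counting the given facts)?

8

Round 1: (1) [IF format_ok THEN compile_a]; (6) [IF format_ok THEN gen_docs]. Adds compile_a, gen_docs.
Round 2: (2) [IF compile_a THEN deploy_stage]. Adds deploy_stage.
Round 3: (4) [IF deploy_stage THEN run_unit]. Adds run_unit.
Round 4: (3) [IF run_unit and compile_c THEN publish_ok]. Adds publish_ok.
Closure: {compile_a, compile_c, deploy_stage, format_ok, gen_docs, lint_clean, publish_ok, run_unit} — 8 facts.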